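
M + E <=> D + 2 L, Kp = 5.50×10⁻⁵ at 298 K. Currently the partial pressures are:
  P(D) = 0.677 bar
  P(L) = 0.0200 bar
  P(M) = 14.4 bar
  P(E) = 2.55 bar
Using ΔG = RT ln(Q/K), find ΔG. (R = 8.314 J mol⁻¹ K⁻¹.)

ΔG = -4.98 kJ/mol

Qp = P(D)·P(L)² / (P(M)·P(E)) = (0.677)·(0.0200)² / ((14.4)·(2.55)) = 7.37×10⁻⁶
ΔG = RT ln(Qp/Kp) = (8.314 J mol⁻¹ K⁻¹)(298 K) × ln(7.37×10⁻⁶/5.50×10⁻⁵)
   = (2.478 kJ/mol)(-2.010) = -4.98 kJ/mol
ΔG < 0, so the forward reaction is spontaneous (proceeds forward).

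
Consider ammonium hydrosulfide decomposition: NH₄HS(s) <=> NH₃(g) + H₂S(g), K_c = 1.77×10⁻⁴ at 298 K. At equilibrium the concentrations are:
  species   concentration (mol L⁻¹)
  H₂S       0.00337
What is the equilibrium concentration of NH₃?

(NH₄HS is a pure solid — omitted from K_c.)
At equilibrium, K_c = [NH₃]·[H₂S] = 1.77×10⁻⁴.
([NH₃])·(0.00337) = 1.77×10⁻⁴
[NH₃] = 0.0525 mol L⁻¹

[NH₃] = 0.0525 mol L⁻¹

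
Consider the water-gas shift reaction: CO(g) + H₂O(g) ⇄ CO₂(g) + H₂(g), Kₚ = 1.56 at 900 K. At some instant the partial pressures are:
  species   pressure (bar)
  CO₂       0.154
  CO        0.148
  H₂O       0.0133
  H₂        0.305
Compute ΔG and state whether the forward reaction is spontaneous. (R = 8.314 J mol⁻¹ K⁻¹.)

ΔG = 20.4 kJ/mol; the forward reaction is non-spontaneous

Qₚ = P(CO₂)·P(H₂) / (P(CO)·P(H₂O)) = (0.154)·(0.305) / ((0.148)·(0.0133)) = 23.9
ΔG = RT ln(Qₚ/Kₚ) = (8.314 J mol⁻¹ K⁻¹)(900 K) × ln(23.9/1.56)
   = (7.483 kJ/mol)(2.729) = 20.4 kJ/mol
ΔG > 0, so the forward reaction is non-spontaneous (proceeds in reverse).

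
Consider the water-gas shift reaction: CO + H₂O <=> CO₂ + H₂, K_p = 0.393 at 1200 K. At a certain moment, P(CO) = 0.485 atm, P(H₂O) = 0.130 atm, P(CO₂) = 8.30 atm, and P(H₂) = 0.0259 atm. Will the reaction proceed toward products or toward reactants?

toward reactants

Q_p = P(CO₂)·P(H₂) / (P(CO)·P(H₂O)) = (8.30)·(0.0259) / ((0.485)·(0.130)) = 3.41
Q_p = 3.41 > K_p = 0.393, so the reverse reaction proceeds.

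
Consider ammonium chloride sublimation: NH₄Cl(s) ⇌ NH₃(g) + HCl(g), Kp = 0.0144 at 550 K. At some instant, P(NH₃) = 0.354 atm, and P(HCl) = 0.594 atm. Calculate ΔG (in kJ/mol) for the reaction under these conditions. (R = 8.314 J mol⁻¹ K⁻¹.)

ΔG = 12.3 kJ/mol

(NH₄Cl is a pure solid — omitted from Qp.)
Qp = P(NH₃)·P(HCl) = (0.354)·(0.594) = 0.210
ΔG = RT ln(Qp/Kp) = (8.314 J mol⁻¹ K⁻¹)(550 K) × ln(0.210/0.0144)
   = (4.573 kJ/mol)(2.680) = 12.3 kJ/mol
ΔG > 0, so the forward reaction is non-spontaneous (proceeds in reverse).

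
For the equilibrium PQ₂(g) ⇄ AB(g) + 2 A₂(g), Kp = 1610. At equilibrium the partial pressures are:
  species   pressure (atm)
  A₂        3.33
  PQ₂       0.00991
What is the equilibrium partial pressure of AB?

P(AB) = 1.44 atm

At equilibrium, Kp = P(AB)·P(A₂)² / P(PQ₂) = 1610.
(P(AB))·(3.33)² / (0.00991) = 1610
P(AB) = 1.44 atm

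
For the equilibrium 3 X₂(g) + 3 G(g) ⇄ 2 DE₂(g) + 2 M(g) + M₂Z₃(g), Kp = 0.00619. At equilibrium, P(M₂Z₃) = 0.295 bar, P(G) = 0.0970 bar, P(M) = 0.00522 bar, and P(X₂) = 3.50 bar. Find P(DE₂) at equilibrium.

At equilibrium, Kp = P(DE₂)²·P(M)²·P(M₂Z₃) / (P(X₂)³·P(G)³) = 0.00619.
(P(DE₂))²·(0.00522)²·(0.295) / ((3.50)³·(0.0970)³) = 0.00619
P(DE₂)² = 30.1 ⇒ P(DE₂) = 5.49 bar

P(DE₂) = 5.49 bar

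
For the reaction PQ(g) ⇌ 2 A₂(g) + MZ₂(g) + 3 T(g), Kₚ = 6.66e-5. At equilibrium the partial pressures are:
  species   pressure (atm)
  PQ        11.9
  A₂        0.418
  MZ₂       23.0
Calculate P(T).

P(T) = 0.0582 atm

At equilibrium, Kₚ = P(A₂)²·P(MZ₂)·P(T)³ / P(PQ) = 6.66e-5.
(0.418)²·(23.0)·(P(T))³ / (11.9) = 6.66e-5
P(T)³ = 1.97e-4 ⇒ P(T) = 0.0582 atm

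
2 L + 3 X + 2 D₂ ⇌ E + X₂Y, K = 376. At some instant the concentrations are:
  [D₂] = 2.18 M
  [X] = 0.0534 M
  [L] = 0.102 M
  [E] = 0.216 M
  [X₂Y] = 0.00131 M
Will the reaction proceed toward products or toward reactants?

forward (toward products)

Q = [E]·[X₂Y] / ([L]²·[X]³·[D₂]²) = (0.216)·(0.00131) / ((0.102)²·(0.0534)³·(2.18)²) = 37.6
Q = 37.6 < K = 376, so the forward reaction proceeds.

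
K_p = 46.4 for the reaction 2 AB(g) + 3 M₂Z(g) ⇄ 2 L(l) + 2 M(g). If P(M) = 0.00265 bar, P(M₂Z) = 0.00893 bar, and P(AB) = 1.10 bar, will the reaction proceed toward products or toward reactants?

(L is a pure liquid — omitted from Q_p.)
Q_p = P(M)² / (P(AB)²·P(M₂Z)³) = (0.00265)² / ((1.10)²·(0.00893)³) = 8.15
Q_p = 8.15 < K_p = 46.4, so the forward reaction proceeds.

to the right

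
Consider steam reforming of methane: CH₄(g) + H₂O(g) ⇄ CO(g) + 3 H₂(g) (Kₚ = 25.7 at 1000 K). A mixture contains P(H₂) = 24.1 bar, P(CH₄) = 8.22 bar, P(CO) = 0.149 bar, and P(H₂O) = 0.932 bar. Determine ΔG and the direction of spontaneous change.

ΔG = 19.6 kJ/mol; the forward reaction is non-spontaneous

Qₚ = P(CO)·P(H₂)³ / (P(CH₄)·P(H₂O)) = (0.149)·(24.1)³ / ((8.22)·(0.932)) = 272
ΔG = RT ln(Qₚ/Kₚ) = (8.314 J mol⁻¹ K⁻¹)(1000 K) × ln(272/25.7)
   = (8.314 kJ/mol)(2.359) = 19.6 kJ/mol
ΔG > 0, so the forward reaction is non-spontaneous (proceeds in reverse).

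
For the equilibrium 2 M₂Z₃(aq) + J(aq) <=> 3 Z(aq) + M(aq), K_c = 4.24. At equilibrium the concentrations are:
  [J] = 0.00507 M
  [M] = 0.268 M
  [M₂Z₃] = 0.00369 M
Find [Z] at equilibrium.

At equilibrium, K_c = [Z]³·[M] / ([M₂Z₃]²·[J]) = 4.24.
([Z])³·(0.268) / ((0.00369)²·(0.00507)) = 4.24
[Z]³ = 1.09e-6 ⇒ [Z] = 0.0103 M

[Z] = 0.0103 M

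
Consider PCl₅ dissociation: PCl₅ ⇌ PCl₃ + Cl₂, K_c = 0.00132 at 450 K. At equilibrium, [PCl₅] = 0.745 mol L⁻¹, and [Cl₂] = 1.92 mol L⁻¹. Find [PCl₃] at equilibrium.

At equilibrium, K_c = [PCl₃]·[Cl₂] / [PCl₅] = 0.00132.
([PCl₃])·(1.92) / (0.745) = 0.00132
[PCl₃] = 5.12×10⁻⁴ mol L⁻¹

[PCl₃] = 5.12×10⁻⁴ mol L⁻¹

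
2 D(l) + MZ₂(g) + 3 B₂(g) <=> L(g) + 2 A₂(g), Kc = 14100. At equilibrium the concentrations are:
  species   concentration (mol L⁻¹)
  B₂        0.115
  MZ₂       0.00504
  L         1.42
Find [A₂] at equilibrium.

[A₂] = 0.276 mol L⁻¹

(D is a pure liquid — omitted from Kc.)
At equilibrium, Kc = [L]·[A₂]² / ([MZ₂]·[B₂]³) = 14100.
(1.42)·([A₂])² / ((0.00504)·(0.115)³) = 14100
[A₂]² = 0.0761 ⇒ [A₂] = 0.276 mol L⁻¹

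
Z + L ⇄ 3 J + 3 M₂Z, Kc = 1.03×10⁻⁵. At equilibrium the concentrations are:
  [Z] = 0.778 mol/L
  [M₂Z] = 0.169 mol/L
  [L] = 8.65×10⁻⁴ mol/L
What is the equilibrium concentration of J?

[J] = 0.0113 mol/L

At equilibrium, Kc = [J]³·[M₂Z]³ / ([Z]·[L]) = 1.03×10⁻⁵.
([J])³·(0.169)³ / ((0.778)·(8.65×10⁻⁴)) = 1.03×10⁻⁵
[J]³ = 1.44×10⁻⁶ ⇒ [J] = 0.0113 mol/L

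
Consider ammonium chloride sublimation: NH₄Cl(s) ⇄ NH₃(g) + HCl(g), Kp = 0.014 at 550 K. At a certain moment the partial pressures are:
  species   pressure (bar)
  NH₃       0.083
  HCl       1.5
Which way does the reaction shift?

(NH₄Cl is a pure solid — omitted from Qp.)
Qp = P(NH₃)·P(HCl) = (0.083)·(1.5) = 0.12
Qp = 0.12 > Kp = 0.014, so the reverse reaction proceeds.

reverse (toward reactants)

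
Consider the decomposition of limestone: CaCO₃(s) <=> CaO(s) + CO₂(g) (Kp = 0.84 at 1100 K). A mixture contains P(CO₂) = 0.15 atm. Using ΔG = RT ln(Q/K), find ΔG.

(CaCO₃, CaO are pure solids — omitted from Qp.)
Qp = P(CO₂) = 0.150
ΔG = RT ln(Qp/Kp) = (8.314 J mol⁻¹ K⁻¹)(1100 K) × ln(0.150/0.84)
   = (9.145 kJ/mol)(-1.723) = -15.8 kJ/mol
ΔG < 0, so the forward reaction is spontaneous (proceeds forward).

ΔG = -15.8 kJ/mol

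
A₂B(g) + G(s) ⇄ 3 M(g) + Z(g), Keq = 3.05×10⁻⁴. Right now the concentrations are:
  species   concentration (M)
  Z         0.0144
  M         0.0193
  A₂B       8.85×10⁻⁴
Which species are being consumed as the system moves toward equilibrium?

A₂B, G (reactants)

(G is a pure solid — omitted from Q.)
Q = [M]³·[Z] / [A₂B] = (0.0193)³·(0.0144) / (8.85×10⁻⁴) = 1.17×10⁻⁴
Q = 1.17×10⁻⁴ < Keq = 3.05×10⁻⁴: net forward reaction.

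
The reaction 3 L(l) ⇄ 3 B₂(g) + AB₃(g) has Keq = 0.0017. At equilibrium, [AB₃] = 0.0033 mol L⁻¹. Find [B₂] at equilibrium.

[B₂] = 0.80 mol L⁻¹

(L is a pure liquid — omitted from Keq.)
At equilibrium, Keq = [B₂]³·[AB₃] = 0.0017.
([B₂])³·(0.0033) = 0.0017
[B₂]³ = 0.515 ⇒ [B₂] = 0.80 mol L⁻¹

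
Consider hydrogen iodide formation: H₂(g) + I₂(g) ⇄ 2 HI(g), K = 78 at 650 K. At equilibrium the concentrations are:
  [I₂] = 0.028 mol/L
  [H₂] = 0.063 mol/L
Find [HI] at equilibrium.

[HI] = 0.37 mol/L

At equilibrium, K = [HI]² / ([H₂]·[I₂]) = 78.
([HI])² / ((0.063)·(0.028)) = 78
[HI]² = 0.138 ⇒ [HI] = 0.37 mol/L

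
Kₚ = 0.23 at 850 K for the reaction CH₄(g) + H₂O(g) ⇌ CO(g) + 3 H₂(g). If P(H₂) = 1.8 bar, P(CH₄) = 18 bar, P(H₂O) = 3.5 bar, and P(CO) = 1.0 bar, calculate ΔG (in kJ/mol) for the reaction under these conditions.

Qₚ = P(CO)·P(H₂)³ / (P(CH₄)·P(H₂O)) = (1.0)·(1.8)³ / ((18)·(3.5)) = 0.0926
ΔG = RT ln(Qₚ/Kₚ) = (8.314 J mol⁻¹ K⁻¹)(850 K) × ln(0.0926/0.23)
   = (7.067 kJ/mol)(-0.9098) = -6.43 kJ/mol
ΔG < 0, so the forward reaction is spontaneous (proceeds forward).

ΔG = -6.43 kJ/mol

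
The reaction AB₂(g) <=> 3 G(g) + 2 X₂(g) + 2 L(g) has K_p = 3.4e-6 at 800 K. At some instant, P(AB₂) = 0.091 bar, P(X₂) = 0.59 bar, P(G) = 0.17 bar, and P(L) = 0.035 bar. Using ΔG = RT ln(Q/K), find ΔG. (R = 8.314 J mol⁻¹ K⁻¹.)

Q_p = P(G)³·P(X₂)²·P(L)² / P(AB₂) = (0.17)³·(0.59)²·(0.035)² / (0.091) = 2.30e-5
ΔG = RT ln(Q_p/K_p) = (8.314 J mol⁻¹ K⁻¹)(800 K) × ln(2.30e-5/3.4e-6)
   = (6.651 kJ/mol)(1.912) = 12.7 kJ/mol
ΔG > 0, so the forward reaction is non-spontaneous (proceeds in reverse).

ΔG = 12.7 kJ/mol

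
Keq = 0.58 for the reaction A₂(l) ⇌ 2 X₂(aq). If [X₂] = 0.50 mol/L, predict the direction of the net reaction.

(A₂ is a pure liquid — omitted from Q.)
Q = [X₂]² = (0.50)² = 0.25
Q = 0.25 < Keq = 0.58, so the forward reaction proceeds.

forward (toward products)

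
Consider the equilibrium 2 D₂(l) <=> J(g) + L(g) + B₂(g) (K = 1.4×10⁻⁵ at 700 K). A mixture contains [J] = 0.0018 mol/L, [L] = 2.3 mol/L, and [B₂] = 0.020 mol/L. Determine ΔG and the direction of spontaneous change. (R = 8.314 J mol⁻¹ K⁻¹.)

(D₂ is a pure liquid — omitted from Q.)
Q = [J]·[L]·[B₂] = (0.0018)·(2.3)·(0.020) = 8.28×10⁻⁵
ΔG = RT ln(Q/K) = (8.314 J mol⁻¹ K⁻¹)(700 K) × ln(8.28×10⁻⁵/1.4×10⁻⁵)
   = (5.820 kJ/mol)(1.777) = 10.3 kJ/mol
ΔG > 0, so the forward reaction is non-spontaneous (proceeds in reverse).

ΔG = 10.3 kJ/mol; the forward reaction is non-spontaneous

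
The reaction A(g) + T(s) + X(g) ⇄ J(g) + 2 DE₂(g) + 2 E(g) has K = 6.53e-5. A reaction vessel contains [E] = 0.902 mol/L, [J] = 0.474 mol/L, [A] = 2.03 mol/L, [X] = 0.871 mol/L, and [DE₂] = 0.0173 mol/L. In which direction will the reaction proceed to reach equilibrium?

neither direction; the system is at equilibrium

(T is a pure solid — omitted from Q.)
Q = [J]·[DE₂]²·[E]² / ([A]·[X]) = (0.474)·(0.0173)²·(0.902)² / ((2.03)·(0.871)) = 6.53e-5
Q = 6.53e-5 = K, so the system is already at equilibrium.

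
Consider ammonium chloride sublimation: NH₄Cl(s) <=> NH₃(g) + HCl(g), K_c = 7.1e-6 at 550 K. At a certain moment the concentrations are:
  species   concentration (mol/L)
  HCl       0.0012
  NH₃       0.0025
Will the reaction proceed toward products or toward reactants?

in the forward direction

(NH₄Cl is a pure solid — omitted from Q_c.)
Q_c = [NH₃]·[HCl] = (0.0025)·(0.0012) = 3.0e-6
Q_c = 3.0e-6 < K_c = 7.1e-6, so the forward reaction proceeds.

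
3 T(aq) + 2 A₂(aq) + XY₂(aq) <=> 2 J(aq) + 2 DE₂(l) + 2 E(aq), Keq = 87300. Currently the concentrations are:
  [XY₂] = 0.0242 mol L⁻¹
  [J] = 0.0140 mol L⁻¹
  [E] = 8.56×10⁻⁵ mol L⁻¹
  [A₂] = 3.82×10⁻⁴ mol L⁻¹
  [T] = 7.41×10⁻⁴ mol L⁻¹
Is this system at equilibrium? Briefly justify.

(DE₂ is a pure liquid — omitted from Q.)
Q = [J]²·[E]² / ([T]³·[A₂]²·[XY₂]) = (0.0140)²·(8.56×10⁻⁵)² / ((7.41×10⁻⁴)³·(3.82×10⁻⁴)²·(0.0242)) = 1.00×10⁶
Q = 1.00×10⁶ > Keq = 87300: net reverse reaction.

no; Q > K, reaction proceeds in reverse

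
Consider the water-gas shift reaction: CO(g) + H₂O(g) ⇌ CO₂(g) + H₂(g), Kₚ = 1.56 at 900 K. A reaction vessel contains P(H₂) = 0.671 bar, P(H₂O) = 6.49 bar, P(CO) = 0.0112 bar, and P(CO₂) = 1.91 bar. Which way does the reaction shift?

in the reverse direction

Qₚ = P(CO₂)·P(H₂) / (P(CO)·P(H₂O)) = (1.91)·(0.671) / ((0.0112)·(6.49)) = 17.6
Qₚ = 17.6 > Kₚ = 1.56, so the reverse reaction proceeds.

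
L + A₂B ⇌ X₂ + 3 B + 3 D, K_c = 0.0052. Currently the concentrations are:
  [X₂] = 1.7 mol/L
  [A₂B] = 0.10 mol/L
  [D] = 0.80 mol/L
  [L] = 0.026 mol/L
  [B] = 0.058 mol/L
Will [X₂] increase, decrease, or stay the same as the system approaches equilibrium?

Q_c = [X₂]·[B]³·[D]³ / ([L]·[A₂B]) = (1.7)·(0.058)³·(0.80)³ / ((0.026)·(0.10)) = 0.065
Q_c = 0.065 > K_c = 0.0052: net reverse reaction.
X₂ is a product, so it decreases.

decrease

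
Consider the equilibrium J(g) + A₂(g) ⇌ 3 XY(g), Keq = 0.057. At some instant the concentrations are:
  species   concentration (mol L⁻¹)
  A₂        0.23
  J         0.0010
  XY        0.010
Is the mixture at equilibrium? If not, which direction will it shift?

no; Q < K, reaction proceeds forward

Q = [XY]³ / ([J]·[A₂]) = (0.010)³ / ((0.0010)·(0.23)) = 0.0043
Q = 0.0043 < Keq = 0.057: net forward reaction.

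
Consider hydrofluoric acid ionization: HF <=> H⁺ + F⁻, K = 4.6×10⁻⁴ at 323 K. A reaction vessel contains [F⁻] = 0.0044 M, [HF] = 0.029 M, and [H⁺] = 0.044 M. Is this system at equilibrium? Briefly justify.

no; Q > K, reaction proceeds in reverse

Q = [H⁺]·[F⁻] / [HF] = (0.044)·(0.0044) / (0.029) = 0.0067
Q = 0.0067 > K = 4.6×10⁻⁴: net reverse reaction.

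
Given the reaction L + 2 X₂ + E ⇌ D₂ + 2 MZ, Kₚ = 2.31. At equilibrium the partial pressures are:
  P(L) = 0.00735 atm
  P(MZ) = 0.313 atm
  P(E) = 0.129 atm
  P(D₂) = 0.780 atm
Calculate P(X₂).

P(X₂) = 5.91 atm

At equilibrium, Kₚ = P(D₂)·P(MZ)² / (P(L)·P(X₂)²·P(E)) = 2.31.
(0.780)·(0.313)² / ((0.00735)·(P(X₂))²·(0.129)) = 2.31
P(X₂)² = 34.9 ⇒ P(X₂) = 5.91 atm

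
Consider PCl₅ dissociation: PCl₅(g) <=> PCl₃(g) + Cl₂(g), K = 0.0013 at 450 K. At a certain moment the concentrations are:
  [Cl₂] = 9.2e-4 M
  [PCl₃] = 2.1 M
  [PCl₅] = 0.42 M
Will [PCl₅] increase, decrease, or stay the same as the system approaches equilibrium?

increase

Q = [PCl₃]·[Cl₂] / [PCl₅] = (2.1)·(9.2e-4) / (0.42) = 0.0046
Q = 0.0046 > K = 0.0013: net reverse reaction.
PCl₅ is a reactant, so it increases.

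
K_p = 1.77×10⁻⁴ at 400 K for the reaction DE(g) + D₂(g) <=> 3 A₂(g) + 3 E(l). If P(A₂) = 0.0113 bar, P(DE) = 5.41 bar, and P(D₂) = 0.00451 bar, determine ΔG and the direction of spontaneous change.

ΔG = -3.65 kJ/mol; the forward reaction is spontaneous

(E is a pure liquid — omitted from Q_p.)
Q_p = P(A₂)³ / (P(DE)·P(D₂)) = (0.0113)³ / ((5.41)·(0.00451)) = 5.91×10⁻⁵
ΔG = RT ln(Q_p/K_p) = (8.314 J mol⁻¹ K⁻¹)(400 K) × ln(5.91×10⁻⁵/1.77×10⁻⁴)
   = (3.326 kJ/mol)(-1.097) = -3.65 kJ/mol
ΔG < 0, so the forward reaction is spontaneous (proceeds forward).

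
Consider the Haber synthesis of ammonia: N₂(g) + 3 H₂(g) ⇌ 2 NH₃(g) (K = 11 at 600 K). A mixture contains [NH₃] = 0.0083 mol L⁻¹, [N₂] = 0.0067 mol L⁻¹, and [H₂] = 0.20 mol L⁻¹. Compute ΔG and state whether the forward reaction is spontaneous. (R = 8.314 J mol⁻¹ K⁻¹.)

ΔG = -10.7 kJ/mol; the forward reaction is spontaneous

Q = [NH₃]² / ([N₂]·[H₂]³) = (0.0083)² / ((0.0067)·(0.20)³) = 1.29
ΔG = RT ln(Q/K) = (8.314 J mol⁻¹ K⁻¹)(600 K) × ln(1.29/11)
   = (4.988 kJ/mol)(-2.143) = -10.7 kJ/mol
ΔG < 0, so the forward reaction is spontaneous (proceeds forward).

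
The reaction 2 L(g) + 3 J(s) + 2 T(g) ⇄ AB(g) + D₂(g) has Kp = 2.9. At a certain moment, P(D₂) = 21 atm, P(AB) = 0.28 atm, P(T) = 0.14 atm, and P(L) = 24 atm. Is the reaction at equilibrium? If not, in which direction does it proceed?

(J is a pure solid — omitted from Qp.)
Qp = P(AB)·P(D₂) / (P(L)²·P(T)²) = (0.28)·(21) / ((24)²·(0.14)²) = 0.52
Qp = 0.52 < Kp = 2.9, so the forward reaction proceeds.

in the forward direction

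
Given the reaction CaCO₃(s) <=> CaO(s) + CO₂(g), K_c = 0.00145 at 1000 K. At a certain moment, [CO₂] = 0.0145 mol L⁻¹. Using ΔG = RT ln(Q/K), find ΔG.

(CaCO₃, CaO are pure solids — omitted from Q_c.)
Q_c = [CO₂] = 0.0145
ΔG = RT ln(Q_c/K_c) = (8.314 J mol⁻¹ K⁻¹)(1000 K) × ln(0.0145/0.00145)
   = (8.314 kJ/mol)(2.303) = 19.1 kJ/mol
ΔG > 0, so the forward reaction is non-spontaneous (proceeds in reverse).

ΔG = 19.1 kJ/mol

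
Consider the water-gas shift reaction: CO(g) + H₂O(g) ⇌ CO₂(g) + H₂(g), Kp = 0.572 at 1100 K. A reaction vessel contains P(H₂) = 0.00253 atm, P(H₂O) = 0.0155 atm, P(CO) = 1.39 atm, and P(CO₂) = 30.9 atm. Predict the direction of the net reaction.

Qp = P(CO₂)·P(H₂) / (P(CO)·P(H₂O)) = (30.9)·(0.00253) / ((1.39)·(0.0155)) = 3.63
Qp = 3.63 > Kp = 0.572, so the reverse reaction proceeds.

toward reactants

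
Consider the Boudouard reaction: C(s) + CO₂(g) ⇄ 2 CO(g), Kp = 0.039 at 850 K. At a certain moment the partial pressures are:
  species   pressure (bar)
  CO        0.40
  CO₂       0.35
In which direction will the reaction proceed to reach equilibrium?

(C is a pure solid — omitted from Qp.)
Qp = P(CO)² / P(CO₂) = (0.40)² / (0.35) = 0.46
Qp = 0.46 > Kp = 0.039, so the reverse reaction proceeds.

toward reactants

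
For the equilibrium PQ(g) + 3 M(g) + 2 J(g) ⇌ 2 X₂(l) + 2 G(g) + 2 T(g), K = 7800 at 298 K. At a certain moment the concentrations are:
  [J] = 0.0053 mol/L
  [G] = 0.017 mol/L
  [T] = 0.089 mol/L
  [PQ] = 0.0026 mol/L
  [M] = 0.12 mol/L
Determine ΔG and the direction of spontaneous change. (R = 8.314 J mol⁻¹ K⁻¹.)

(X₂ is a pure liquid — omitted from Q.)
Q = [G]²·[T]² / ([PQ]·[M]³·[J]²) = (0.017)²·(0.089)² / ((0.0026)·(0.12)³·(0.0053)²) = 18100
ΔG = RT ln(Q/K) = (8.314 J mol⁻¹ K⁻¹)(298 K) × ln(18100/7800)
   = (2.478 kJ/mol)(0.8418) = 2.09 kJ/mol
ΔG > 0, so the forward reaction is non-spontaneous (proceeds in reverse).

ΔG = 2.09 kJ/mol; the forward reaction is non-spontaneous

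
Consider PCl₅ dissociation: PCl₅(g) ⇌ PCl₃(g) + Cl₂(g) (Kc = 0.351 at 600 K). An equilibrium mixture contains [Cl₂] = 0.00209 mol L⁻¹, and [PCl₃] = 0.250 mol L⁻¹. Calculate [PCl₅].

At equilibrium, Kc = [PCl₃]·[Cl₂] / [PCl₅] = 0.351.
(0.250)·(0.00209) / ([PCl₅]) = 0.351
[PCl₅] = 0.00149 mol L⁻¹

[PCl₅] = 0.00149 mol L⁻¹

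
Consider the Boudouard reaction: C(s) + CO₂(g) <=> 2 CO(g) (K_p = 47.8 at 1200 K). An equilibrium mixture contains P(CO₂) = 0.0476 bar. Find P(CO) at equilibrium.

P(CO) = 1.51 bar

(C is a pure solid — omitted from K_p.)
At equilibrium, K_p = P(CO)² / P(CO₂) = 47.8.
(P(CO))² / (0.0476) = 47.8
P(CO)² = 2.28 ⇒ P(CO) = 1.51 bar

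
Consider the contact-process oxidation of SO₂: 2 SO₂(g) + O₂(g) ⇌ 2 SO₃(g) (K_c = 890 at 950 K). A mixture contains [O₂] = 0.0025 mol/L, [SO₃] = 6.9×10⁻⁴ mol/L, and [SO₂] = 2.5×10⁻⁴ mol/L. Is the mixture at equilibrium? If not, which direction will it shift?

no; Q > K, reaction proceeds in reverse

Q_c = [SO₃]² / ([SO₂]²·[O₂]) = (6.9×10⁻⁴)² / ((2.5×10⁻⁴)²·(0.0025)) = 3000
Q_c = 3000 > K_c = 890: net reverse reaction.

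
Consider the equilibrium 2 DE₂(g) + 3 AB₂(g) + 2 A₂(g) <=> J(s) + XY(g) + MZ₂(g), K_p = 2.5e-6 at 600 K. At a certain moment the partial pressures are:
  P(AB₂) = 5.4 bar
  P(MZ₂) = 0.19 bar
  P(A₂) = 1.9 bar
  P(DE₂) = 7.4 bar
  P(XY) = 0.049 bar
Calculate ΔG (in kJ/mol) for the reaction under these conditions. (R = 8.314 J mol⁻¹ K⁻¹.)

(J is a pure solid — omitted from Q_p.)
Q_p = P(XY)·P(MZ₂) / (P(DE₂)²·P(AB₂)³·P(A₂)²) = (0.049)·(0.19) / ((7.4)²·(5.4)³·(1.9)²) = 2.99e-7
ΔG = RT ln(Q_p/K_p) = (8.314 J mol⁻¹ K⁻¹)(600 K) × ln(2.99e-7/2.5e-6)
   = (4.988 kJ/mol)(-2.124) = -10.6 kJ/mol
ΔG < 0, so the forward reaction is spontaneous (proceeds forward).

ΔG = -10.6 kJ/mol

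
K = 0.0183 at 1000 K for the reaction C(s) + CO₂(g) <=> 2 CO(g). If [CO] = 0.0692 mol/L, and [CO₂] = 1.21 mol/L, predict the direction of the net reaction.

to the right

(C is a pure solid — omitted from Q.)
Q = [CO]² / [CO₂] = (0.0692)² / (1.21) = 0.00396
Q = 0.00396 < K = 0.0183, so the forward reaction proceeds.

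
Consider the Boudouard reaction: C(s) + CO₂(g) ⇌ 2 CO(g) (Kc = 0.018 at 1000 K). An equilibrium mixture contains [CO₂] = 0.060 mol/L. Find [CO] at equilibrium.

(C is a pure solid — omitted from Kc.)
At equilibrium, Kc = [CO]² / [CO₂] = 0.018.
([CO])² / (0.060) = 0.018
[CO]² = 0.00108 ⇒ [CO] = 0.033 mol/L

[CO] = 0.033 mol/L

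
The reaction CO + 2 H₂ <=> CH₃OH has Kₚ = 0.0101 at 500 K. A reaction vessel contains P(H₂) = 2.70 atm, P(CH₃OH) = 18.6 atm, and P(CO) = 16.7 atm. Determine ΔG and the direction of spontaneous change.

Qₚ = P(CH₃OH) / (P(CO)·P(H₂)²) = (18.6) / ((16.7)·(2.70)²) = 0.153
ΔG = RT ln(Qₚ/Kₚ) = (8.314 J mol⁻¹ K⁻¹)(500 K) × ln(0.153/0.0101)
   = (4.157 kJ/mol)(2.718) = 11.3 kJ/mol
ΔG > 0, so the forward reaction is non-spontaneous (proceeds in reverse).

ΔG = 11.3 kJ/mol; the forward reaction is non-spontaneous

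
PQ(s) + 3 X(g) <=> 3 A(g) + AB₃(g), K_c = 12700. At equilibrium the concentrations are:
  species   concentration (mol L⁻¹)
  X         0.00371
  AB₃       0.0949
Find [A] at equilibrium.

(PQ is a pure solid — omitted from K_c.)
At equilibrium, K_c = [A]³·[AB₃] / [X]³ = 12700.
([A])³·(0.0949) / (0.00371)³ = 12700
[A]³ = 0.00683 ⇒ [A] = 0.190 mol L⁻¹

[A] = 0.190 mol L⁻¹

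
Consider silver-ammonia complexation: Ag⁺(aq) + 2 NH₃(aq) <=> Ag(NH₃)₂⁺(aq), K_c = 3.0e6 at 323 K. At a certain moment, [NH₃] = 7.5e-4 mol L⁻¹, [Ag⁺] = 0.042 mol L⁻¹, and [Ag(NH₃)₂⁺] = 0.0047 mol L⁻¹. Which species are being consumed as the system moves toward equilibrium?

Ag⁺, NH₃ (reactants)

Q_c = [Ag(NH₃)₂⁺] / ([Ag⁺]·[NH₃]²) = (0.0047) / ((0.042)·(7.5e-4)²) = 2.0e5
Q_c = 2.0e5 < K_c = 3.0e6: net forward reaction.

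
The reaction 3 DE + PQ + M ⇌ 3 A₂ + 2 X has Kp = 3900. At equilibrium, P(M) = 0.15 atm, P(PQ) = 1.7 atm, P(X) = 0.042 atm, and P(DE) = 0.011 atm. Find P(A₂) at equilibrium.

At equilibrium, Kp = P(A₂)³·P(X)² / (P(DE)³·P(PQ)·P(M)) = 3900.
(P(A₂))³·(0.042)² / ((0.011)³·(1.7)·(0.15)) = 3900
P(A₂)³ = 0.750 ⇒ P(A₂) = 0.91 atm

P(A₂) = 0.91 atm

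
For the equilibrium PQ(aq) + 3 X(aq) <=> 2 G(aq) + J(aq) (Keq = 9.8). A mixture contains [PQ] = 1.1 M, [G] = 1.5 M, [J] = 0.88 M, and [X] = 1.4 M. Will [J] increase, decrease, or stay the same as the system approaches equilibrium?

Q = [G]²·[J] / ([PQ]·[X]³) = (1.5)²·(0.88) / ((1.1)·(1.4)³) = 0.66
Q = 0.66 < Keq = 9.8: net forward reaction.
J is a product, so it increases.

increase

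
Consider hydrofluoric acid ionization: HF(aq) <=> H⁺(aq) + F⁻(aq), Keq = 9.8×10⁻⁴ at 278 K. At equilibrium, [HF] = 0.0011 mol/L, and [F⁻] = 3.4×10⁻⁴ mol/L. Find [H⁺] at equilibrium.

At equilibrium, Keq = [H⁺]·[F⁻] / [HF] = 9.8×10⁻⁴.
([H⁺])·(3.4×10⁻⁴) / (0.0011) = 9.8×10⁻⁴
[H⁺] = 0.00317 = 0.0032 mol/L

[H⁺] = 0.0032 mol/L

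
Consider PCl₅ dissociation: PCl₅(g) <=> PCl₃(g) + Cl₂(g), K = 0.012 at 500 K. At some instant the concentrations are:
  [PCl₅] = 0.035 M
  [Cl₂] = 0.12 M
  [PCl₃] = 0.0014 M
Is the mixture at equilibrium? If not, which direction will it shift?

no; Q < K, reaction proceeds forward

Q = [PCl₃]·[Cl₂] / [PCl₅] = (0.0014)·(0.12) / (0.035) = 0.0048
Q = 0.0048 < K = 0.012: net forward reaction.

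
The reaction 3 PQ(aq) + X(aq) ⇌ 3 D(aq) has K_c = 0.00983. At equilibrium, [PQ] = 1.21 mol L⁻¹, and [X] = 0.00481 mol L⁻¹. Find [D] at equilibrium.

At equilibrium, K_c = [D]³ / ([PQ]³·[X]) = 0.00983.
([D])³ / ((1.21)³·(0.00481)) = 0.00983
[D]³ = 8.38e-5 ⇒ [D] = 0.0438 mol L⁻¹

[D] = 0.0438 mol L⁻¹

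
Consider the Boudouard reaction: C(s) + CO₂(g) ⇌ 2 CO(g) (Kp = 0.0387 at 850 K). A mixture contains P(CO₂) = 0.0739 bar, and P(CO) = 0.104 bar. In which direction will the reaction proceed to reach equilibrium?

(C is a pure solid — omitted from Qp.)
Qp = P(CO)² / P(CO₂) = (0.104)² / (0.0739) = 0.146
Qp = 0.146 > Kp = 0.0387, so the reverse reaction proceeds.

in the reverse direction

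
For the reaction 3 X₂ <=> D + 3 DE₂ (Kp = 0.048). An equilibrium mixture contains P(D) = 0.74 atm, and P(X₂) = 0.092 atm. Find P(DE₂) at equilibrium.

At equilibrium, Kp = P(D)·P(DE₂)³ / P(X₂)³ = 0.048.
(0.74)·(P(DE₂))³ / (0.092)³ = 0.048
P(DE₂)³ = 5.05×10⁻⁵ ⇒ P(DE₂) = 0.037 atm

P(DE₂) = 0.037 atm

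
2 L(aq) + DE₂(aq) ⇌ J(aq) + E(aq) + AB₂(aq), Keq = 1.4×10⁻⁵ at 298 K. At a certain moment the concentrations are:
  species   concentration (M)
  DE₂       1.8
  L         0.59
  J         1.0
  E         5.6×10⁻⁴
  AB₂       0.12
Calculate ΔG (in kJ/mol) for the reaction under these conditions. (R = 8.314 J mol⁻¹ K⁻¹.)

ΔG = 5.04 kJ/mol

Q = [J]·[E]·[AB₂] / ([L]²·[DE₂]) = (1.0)·(5.6×10⁻⁴)·(0.12) / ((0.59)²·(1.8)) = 1.07×10⁻⁴
ΔG = RT ln(Q/Keq) = (8.314 J mol⁻¹ K⁻¹)(298 K) × ln(1.07×10⁻⁴/1.4×10⁻⁵)
   = (2.478 kJ/mol)(2.034) = 5.04 kJ/mol
ΔG > 0, so the forward reaction is non-spontaneous (proceeds in reverse).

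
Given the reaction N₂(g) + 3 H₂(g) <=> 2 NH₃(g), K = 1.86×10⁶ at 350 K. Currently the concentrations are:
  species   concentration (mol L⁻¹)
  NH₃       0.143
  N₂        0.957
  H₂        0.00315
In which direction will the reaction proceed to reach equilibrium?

to the right

Q = [NH₃]² / ([N₂]·[H₂]³) = (0.143)² / ((0.957)·(0.00315)³) = 6.84×10⁵
Q = 6.84×10⁵ < K = 1.86×10⁶, so the forward reaction proceeds.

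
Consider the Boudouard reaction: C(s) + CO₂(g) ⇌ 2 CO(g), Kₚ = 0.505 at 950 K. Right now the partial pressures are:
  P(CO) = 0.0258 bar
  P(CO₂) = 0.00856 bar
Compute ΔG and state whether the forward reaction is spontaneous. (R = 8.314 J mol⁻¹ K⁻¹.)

ΔG = -14.8 kJ/mol; the forward reaction is spontaneous

(C is a pure solid — omitted from Qₚ.)
Qₚ = P(CO)² / P(CO₂) = (0.0258)² / (0.00856) = 0.0778
ΔG = RT ln(Qₚ/Kₚ) = (8.314 J mol⁻¹ K⁻¹)(950 K) × ln(0.0778/0.505)
   = (7.898 kJ/mol)(-1.870) = -14.8 kJ/mol
ΔG < 0, so the forward reaction is spontaneous (proceeds forward).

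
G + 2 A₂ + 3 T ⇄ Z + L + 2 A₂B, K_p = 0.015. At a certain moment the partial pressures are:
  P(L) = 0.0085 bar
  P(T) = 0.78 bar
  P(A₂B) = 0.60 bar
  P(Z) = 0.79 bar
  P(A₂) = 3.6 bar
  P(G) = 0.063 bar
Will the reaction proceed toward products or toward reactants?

Q_p = P(Z)·P(L)·P(A₂B)² / (P(G)·P(A₂)²·P(T)³) = (0.79)·(0.0085)·(0.60)² / ((0.063)·(3.6)²·(0.78)³) = 0.0062
Q_p = 0.0062 < K_p = 0.015, so the forward reaction proceeds.

in the forward direction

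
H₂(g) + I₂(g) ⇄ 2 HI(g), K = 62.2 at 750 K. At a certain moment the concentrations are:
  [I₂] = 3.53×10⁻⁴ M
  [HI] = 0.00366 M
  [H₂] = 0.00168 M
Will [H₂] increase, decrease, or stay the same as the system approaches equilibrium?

decrease

Q = [HI]² / ([H₂]·[I₂]) = (0.00366)² / ((0.00168)·(3.53×10⁻⁴)) = 22.6
Q = 22.6 < K = 62.2: net forward reaction.
H₂ is a reactant, so it decreases.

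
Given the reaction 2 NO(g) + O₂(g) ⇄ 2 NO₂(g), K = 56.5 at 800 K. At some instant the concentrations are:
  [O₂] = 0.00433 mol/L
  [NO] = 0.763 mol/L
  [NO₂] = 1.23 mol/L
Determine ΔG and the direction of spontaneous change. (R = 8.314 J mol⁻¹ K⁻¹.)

ΔG = 15.7 kJ/mol; the forward reaction is non-spontaneous

Q = [NO₂]² / ([NO]²·[O₂]) = (1.23)² / ((0.763)²·(0.00433)) = 600
ΔG = RT ln(Q/K) = (8.314 J mol⁻¹ K⁻¹)(800 K) × ln(600/56.5)
   = (6.651 kJ/mol)(2.363) = 15.7 kJ/mol
ΔG > 0, so the forward reaction is non-spontaneous (proceeds in reverse).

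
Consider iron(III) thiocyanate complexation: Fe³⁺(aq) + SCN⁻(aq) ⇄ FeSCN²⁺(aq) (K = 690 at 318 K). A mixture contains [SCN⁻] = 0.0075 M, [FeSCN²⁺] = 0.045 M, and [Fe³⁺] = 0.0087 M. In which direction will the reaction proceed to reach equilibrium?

Q = [FeSCN²⁺] / ([Fe³⁺]·[SCN⁻]) = (0.045) / ((0.0087)·(0.0075)) = 690
Q = 690 = K, so the system is already at equilibrium.

neither direction; the system is at equilibrium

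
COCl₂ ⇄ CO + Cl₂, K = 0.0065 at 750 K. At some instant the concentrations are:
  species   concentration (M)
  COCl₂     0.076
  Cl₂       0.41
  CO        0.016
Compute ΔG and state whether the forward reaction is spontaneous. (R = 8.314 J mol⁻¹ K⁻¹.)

Q = [CO]·[Cl₂] / [COCl₂] = (0.016)·(0.41) / (0.076) = 0.0863
ΔG = RT ln(Q/K) = (8.314 J mol⁻¹ K⁻¹)(750 K) × ln(0.0863/0.0065)
   = (6.236 kJ/mol)(2.586) = 16.1 kJ/mol
ΔG > 0, so the forward reaction is non-spontaneous (proceeds in reverse).

ΔG = 16.1 kJ/mol; the forward reaction is non-spontaneous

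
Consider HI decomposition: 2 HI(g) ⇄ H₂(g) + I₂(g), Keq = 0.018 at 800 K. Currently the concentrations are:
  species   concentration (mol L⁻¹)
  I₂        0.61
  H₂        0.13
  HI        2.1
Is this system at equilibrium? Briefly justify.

yes, at equilibrium

Q = [H₂]·[I₂] / [HI]² = (0.13)·(0.61) / (2.1)² = 0.018
Q = 0.018 = Keq; the system is at equilibrium.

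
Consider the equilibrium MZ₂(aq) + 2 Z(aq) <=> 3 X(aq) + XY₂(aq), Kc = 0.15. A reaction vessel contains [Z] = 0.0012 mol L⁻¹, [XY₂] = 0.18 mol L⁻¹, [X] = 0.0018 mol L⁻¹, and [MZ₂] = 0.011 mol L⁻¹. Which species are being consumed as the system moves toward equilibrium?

MZ₂, Z (reactants)

Qc = [X]³·[XY₂] / ([MZ₂]·[Z]²) = (0.0018)³·(0.18) / ((0.011)·(0.0012)²) = 0.066
Qc = 0.066 < Kc = 0.15: net forward reaction.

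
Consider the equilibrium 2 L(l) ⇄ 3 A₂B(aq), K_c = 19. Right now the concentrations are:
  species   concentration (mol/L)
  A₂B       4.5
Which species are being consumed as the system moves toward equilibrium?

A₂B (products)

(L is a pure liquid — omitted from Q_c.)
Q_c = [A₂B]³ = (4.5)³ = 91
Q_c = 91 > K_c = 19: net reverse reaction.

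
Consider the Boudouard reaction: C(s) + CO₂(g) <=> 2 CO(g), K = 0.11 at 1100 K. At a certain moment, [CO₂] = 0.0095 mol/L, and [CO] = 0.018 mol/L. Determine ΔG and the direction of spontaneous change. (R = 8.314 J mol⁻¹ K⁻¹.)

ΔG = -10.7 kJ/mol; the forward reaction is spontaneous

(C is a pure solid — omitted from Q.)
Q = [CO]² / [CO₂] = (0.018)² / (0.0095) = 0.0341
ΔG = RT ln(Q/K) = (8.314 J mol⁻¹ K⁻¹)(1100 K) × ln(0.0341/0.11)
   = (9.145 kJ/mol)(-1.171) = -10.7 kJ/mol
ΔG < 0, so the forward reaction is spontaneous (proceeds forward).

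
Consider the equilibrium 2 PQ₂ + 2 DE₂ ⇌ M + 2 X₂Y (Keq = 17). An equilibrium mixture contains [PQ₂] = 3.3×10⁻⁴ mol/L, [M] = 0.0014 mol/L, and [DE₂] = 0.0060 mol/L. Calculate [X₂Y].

At equilibrium, Keq = [M]·[X₂Y]² / ([PQ₂]²·[DE₂]²) = 17.
(0.0014)·([X₂Y])² / ((3.3×10⁻⁴)²·(0.0060)²) = 17
[X₂Y]² = 4.76×10⁻⁸ ⇒ [X₂Y] = 2.2×10⁻⁴ mol/L

[X₂Y] = 2.2×10⁻⁴ mol/L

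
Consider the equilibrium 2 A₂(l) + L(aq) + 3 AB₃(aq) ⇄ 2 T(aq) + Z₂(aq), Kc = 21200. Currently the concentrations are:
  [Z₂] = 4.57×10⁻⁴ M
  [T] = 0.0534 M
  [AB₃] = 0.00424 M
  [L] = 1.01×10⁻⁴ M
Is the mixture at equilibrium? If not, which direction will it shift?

(A₂ is a pure liquid — omitted from Qc.)
Qc = [T]²·[Z₂] / ([L]·[AB₃]³) = (0.0534)²·(4.57×10⁻⁴) / ((1.01×10⁻⁴)·(0.00424)³) = 1.69×10⁵
Qc = 1.69×10⁵ > Kc = 21200: net reverse reaction.

no; Q > K, reaction proceeds in reverse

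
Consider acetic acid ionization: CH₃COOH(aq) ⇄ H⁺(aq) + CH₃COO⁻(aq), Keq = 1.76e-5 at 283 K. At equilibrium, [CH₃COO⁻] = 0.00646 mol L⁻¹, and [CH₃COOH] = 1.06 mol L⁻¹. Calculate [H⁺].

[H⁺] = 0.00289 mol L⁻¹

At equilibrium, Keq = [H⁺]·[CH₃COO⁻] / [CH₃COOH] = 1.76e-5.
([H⁺])·(0.00646) / (1.06) = 1.76e-5
[H⁺] = 0.00289 mol L⁻¹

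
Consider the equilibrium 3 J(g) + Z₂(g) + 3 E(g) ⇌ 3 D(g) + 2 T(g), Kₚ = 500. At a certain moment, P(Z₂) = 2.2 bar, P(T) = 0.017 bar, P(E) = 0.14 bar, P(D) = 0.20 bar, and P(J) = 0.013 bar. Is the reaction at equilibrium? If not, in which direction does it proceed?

Qₚ = P(D)³·P(T)² / (P(J)³·P(Z₂)·P(E)³) = (0.20)³·(0.017)² / ((0.013)³·(2.2)·(0.14)³) = 170
Qₚ = 170 < Kₚ = 500, so the forward reaction proceeds.

toward products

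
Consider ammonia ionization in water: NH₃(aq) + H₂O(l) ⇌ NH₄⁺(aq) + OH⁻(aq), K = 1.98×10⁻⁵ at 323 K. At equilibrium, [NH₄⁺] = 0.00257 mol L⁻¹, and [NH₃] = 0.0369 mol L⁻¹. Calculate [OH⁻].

(H₂O is a pure liquid — omitted from K.)
At equilibrium, K = [NH₄⁺]·[OH⁻] / [NH₃] = 1.98×10⁻⁵.
(0.00257)·([OH⁻]) / (0.0369) = 1.98×10⁻⁵
[OH⁻] = 2.84×10⁻⁴ mol L⁻¹

[OH⁻] = 2.84×10⁻⁴ mol L⁻¹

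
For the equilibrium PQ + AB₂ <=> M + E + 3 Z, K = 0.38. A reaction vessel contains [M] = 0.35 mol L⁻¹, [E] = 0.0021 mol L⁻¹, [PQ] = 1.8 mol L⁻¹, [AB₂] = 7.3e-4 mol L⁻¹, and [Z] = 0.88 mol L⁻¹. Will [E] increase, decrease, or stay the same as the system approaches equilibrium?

stay the same

Q = [M]·[E]·[Z]³ / ([PQ]·[AB₂]) = (0.35)·(0.0021)·(0.88)³ / ((1.8)·(7.3e-4)) = 0.38
Q = 0.38 = K; the system is at equilibrium.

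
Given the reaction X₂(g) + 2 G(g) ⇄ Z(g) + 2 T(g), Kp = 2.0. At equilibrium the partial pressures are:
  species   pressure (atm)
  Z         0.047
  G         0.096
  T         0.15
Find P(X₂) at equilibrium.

P(X₂) = 0.057 atm

At equilibrium, Kp = P(Z)·P(T)² / (P(X₂)·P(G)²) = 2.0.
(0.047)·(0.15)² / ((P(X₂))·(0.096)²) = 2.0
P(X₂) = 0.0574 = 0.057 atm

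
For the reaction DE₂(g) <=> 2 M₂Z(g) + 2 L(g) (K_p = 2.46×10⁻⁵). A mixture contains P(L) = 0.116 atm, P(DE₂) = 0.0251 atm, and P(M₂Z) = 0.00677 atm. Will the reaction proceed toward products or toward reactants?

at equilibrium

Q_p = P(M₂Z)²·P(L)² / P(DE₂) = (0.00677)²·(0.116)² / (0.0251) = 2.46×10⁻⁵
Q_p = 2.46×10⁻⁵ = K_p, so the system is already at equilibrium.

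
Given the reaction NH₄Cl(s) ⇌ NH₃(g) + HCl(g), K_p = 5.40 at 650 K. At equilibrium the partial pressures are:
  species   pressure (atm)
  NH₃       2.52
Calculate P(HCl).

P(HCl) = 2.14 atm

(NH₄Cl is a pure solid — omitted from K_p.)
At equilibrium, K_p = P(NH₃)·P(HCl) = 5.40.
(2.52)·(P(HCl)) = 5.40
P(HCl) = 2.14 atm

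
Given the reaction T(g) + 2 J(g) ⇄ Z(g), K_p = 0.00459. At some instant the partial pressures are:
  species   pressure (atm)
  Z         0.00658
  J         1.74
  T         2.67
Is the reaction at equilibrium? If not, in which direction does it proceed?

to the right

Q_p = P(Z) / (P(T)·P(J)²) = (0.00658) / ((2.67)·(1.74)²) = 8.14×10⁻⁴
Q_p = 8.14×10⁻⁴ < K_p = 0.00459, so the forward reaction proceeds.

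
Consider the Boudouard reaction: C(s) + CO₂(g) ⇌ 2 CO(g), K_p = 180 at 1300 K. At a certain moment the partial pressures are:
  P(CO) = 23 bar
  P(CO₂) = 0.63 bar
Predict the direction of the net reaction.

(C is a pure solid — omitted from Q_p.)
Q_p = P(CO)² / P(CO₂) = (23)² / (0.63) = 840
Q_p = 840 > K_p = 180, so the reverse reaction proceeds.

reverse (toward reactants)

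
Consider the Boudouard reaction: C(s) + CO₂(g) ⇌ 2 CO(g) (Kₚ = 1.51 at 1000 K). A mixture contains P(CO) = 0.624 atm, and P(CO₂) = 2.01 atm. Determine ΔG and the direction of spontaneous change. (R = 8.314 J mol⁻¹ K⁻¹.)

(C is a pure solid — omitted from Qₚ.)
Qₚ = P(CO)² / P(CO₂) = (0.624)² / (2.01) = 0.194
ΔG = RT ln(Qₚ/Kₚ) = (8.314 J mol⁻¹ K⁻¹)(1000 K) × ln(0.194/1.51)
   = (8.314 kJ/mol)(-2.052) = -17.1 kJ/mol
ΔG < 0, so the forward reaction is spontaneous (proceeds forward).

ΔG = -17.1 kJ/mol; the forward reaction is spontaneous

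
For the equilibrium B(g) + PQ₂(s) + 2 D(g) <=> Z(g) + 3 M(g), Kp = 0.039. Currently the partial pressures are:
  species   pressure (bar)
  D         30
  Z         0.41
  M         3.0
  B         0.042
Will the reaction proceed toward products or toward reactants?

to the left

(PQ₂ is a pure solid — omitted from Qp.)
Qp = P(Z)·P(M)³ / (P(B)·P(D)²) = (0.41)·(3.0)³ / ((0.042)·(30)²) = 0.29
Qp = 0.29 > Kp = 0.039, so the reverse reaction proceeds.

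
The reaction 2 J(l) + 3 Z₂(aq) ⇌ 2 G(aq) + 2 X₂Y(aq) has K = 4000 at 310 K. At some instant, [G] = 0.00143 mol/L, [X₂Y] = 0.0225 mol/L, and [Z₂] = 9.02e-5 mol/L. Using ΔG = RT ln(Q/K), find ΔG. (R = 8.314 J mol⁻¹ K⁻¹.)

(J is a pure liquid — omitted from Q.)
Q = [G]²·[X₂Y]² / [Z₂]³ = (0.00143)²·(0.0225)² / (9.02e-5)³ = 1410
ΔG = RT ln(Q/K) = (8.314 J mol⁻¹ K⁻¹)(310 K) × ln(1410/4000)
   = (2.577 kJ/mol)(-1.043) = -2.69 kJ/mol
ΔG < 0, so the forward reaction is spontaneous (proceeds forward).

ΔG = -2.69 kJ/mol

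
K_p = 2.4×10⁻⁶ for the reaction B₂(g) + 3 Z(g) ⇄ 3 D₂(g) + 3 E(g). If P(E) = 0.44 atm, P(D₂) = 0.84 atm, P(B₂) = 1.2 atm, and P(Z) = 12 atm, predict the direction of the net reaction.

reverse (toward reactants)

Q_p = P(D₂)³·P(E)³ / (P(B₂)·P(Z)³) = (0.84)³·(0.44)³ / ((1.2)·(12)³) = 2.4×10⁻⁵
Q_p = 2.4×10⁻⁵ > K_p = 2.4×10⁻⁶, so the reverse reaction proceeds.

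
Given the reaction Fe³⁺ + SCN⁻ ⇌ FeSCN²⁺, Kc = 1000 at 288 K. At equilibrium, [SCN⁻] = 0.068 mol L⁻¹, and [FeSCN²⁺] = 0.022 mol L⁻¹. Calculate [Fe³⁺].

[Fe³⁺] = 3.2×10⁻⁴ mol L⁻¹

At equilibrium, Kc = [FeSCN²⁺] / ([Fe³⁺]·[SCN⁻]) = 1000.
(0.022) / (([Fe³⁺])·(0.068)) = 1000
[Fe³⁺] = 3.24×10⁻⁴ = 3.2×10⁻⁴ mol L⁻¹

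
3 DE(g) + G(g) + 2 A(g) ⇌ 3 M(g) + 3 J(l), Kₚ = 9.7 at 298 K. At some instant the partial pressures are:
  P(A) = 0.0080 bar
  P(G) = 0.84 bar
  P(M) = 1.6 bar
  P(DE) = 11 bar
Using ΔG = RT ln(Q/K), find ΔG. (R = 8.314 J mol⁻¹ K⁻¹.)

(J is a pure liquid — omitted from Qₚ.)
Qₚ = P(M)³ / (P(DE)³·P(G)·P(A)²) = (1.6)³ / ((11)³·(0.84)·(0.0080)²) = 57.2
ΔG = RT ln(Qₚ/Kₚ) = (8.314 J mol⁻¹ K⁻¹)(298 K) × ln(57.2/9.7)
   = (2.478 kJ/mol)(1.774) = 4.40 kJ/mol
ΔG > 0, so the forward reaction is non-spontaneous (proceeds in reverse).

ΔG = 4.40 kJ/mol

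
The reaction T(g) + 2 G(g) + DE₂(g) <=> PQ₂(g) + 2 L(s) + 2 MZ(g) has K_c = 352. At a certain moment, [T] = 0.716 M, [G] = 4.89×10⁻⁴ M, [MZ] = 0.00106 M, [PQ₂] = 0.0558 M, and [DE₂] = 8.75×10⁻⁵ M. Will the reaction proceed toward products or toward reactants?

toward reactants

(L is a pure solid — omitted from Q_c.)
Q_c = [PQ₂]·[MZ]² / ([T]·[G]²·[DE₂]) = (0.0558)·(0.00106)² / ((0.716)·(4.89×10⁻⁴)²·(8.75×10⁻⁵)) = 4190
Q_c = 4190 > K_c = 352, so the reverse reaction proceeds.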